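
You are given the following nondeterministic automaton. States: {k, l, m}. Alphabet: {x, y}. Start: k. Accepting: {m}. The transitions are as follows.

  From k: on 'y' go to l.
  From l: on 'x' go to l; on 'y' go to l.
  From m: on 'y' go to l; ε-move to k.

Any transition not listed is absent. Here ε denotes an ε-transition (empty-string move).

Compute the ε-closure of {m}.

Begin with {m}.
ε-move m → k; add k.

{k, m}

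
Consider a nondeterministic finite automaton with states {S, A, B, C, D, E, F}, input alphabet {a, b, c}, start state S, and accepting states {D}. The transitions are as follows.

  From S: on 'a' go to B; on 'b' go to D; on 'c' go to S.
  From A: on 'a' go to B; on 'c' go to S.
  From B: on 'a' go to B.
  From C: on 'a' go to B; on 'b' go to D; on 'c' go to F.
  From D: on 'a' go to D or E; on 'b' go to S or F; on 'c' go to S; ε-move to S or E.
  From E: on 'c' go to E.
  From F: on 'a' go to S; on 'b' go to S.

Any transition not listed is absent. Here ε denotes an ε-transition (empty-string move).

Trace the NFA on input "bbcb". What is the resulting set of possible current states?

{S, D, E}

Start in {S}.
Read 'b': {S} → {S, D, E}.
Read 'b': {S, D, E} → {S, D, E, F}.
Read 'c': {S, D, E, F} → {S, E}.
Read 'b': {S, E} → {S, D, E}.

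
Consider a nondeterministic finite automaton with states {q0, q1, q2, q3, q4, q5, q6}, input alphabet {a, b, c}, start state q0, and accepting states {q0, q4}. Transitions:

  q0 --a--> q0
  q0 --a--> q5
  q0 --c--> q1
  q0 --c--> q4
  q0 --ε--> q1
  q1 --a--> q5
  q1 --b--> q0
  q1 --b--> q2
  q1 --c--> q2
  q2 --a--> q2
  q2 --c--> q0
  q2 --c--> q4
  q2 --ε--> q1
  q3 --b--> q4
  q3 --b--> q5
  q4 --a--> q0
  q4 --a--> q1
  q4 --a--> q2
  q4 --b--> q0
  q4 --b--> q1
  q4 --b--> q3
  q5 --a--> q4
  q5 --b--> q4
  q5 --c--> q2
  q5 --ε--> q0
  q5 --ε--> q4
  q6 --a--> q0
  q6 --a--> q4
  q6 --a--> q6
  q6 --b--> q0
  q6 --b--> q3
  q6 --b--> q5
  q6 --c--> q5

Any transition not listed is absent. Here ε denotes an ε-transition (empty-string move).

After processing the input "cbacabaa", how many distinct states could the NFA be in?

Start: ε-closure({q0}) = {q0, q1}.
Read 'c': {q0, q1} → {q1, q2, q4}.
Read 'b': {q1, q2, q4} → {q0, q1, q2, q3}.
Read 'a': {q0, q1, q2, q3} → {q0, q1, q2, q4, q5}.
Read 'c': {q0, q1, q2, q4, q5} → {q0, q1, q2, q4}.
Read 'a': {q0, q1, q2, q4} → {q0, q1, q2, q4, q5}.
Read 'b': {q0, q1, q2, q4, q5} → {q0, q1, q2, q3, q4}.
Read 'a': {q0, q1, q2, q3, q4} → {q0, q1, q2, q4, q5}.
Read 'a': {q0, q1, q2, q4, q5} → {q0, q1, q2, q4, q5}.
That set has 5 states.

5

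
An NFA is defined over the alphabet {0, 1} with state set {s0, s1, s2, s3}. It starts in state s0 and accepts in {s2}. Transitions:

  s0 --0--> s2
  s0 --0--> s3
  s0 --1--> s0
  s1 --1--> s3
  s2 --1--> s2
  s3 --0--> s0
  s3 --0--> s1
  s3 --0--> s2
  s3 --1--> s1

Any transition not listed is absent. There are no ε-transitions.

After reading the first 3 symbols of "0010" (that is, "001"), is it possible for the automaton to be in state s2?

Yes

Start in {s0}.
Read '0': s0→{s2, s3}; now {s2, s3}.
Read '0': s2→∅, s3→{s0, s1, s2}; now {s0, s1, s2}.
Read '1': s0→{s0}, s1→{s3}, s2→{s2}; now {s0, s2, s3}.
State s2 is in {s0, s2, s3}.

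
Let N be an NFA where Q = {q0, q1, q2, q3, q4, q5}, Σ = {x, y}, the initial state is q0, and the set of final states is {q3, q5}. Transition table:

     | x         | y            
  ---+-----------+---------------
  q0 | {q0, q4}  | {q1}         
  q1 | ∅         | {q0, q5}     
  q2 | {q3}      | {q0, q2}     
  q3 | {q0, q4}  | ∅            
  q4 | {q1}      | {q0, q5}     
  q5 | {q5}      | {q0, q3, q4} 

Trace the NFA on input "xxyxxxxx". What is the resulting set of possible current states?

{q0, q1, q4, q5}

Start in {q0}.
Read 'x': {q0} → {q0, q4}.
Read 'x': {q0, q4} → {q0, q1, q4}.
Read 'y': {q0, q1, q4} → {q0, q1, q5}.
Read 'x': {q0, q1, q5} → {q0, q4, q5}.
Read 'x': {q0, q4, q5} → {q0, q1, q4, q5}.
Read 'x': {q0, q1, q4, q5} → {q0, q1, q4, q5}.
Read 'x': {q0, q1, q4, q5} → {q0, q1, q4, q5}.
Read 'x': {q0, q1, q4, q5} → {q0, q1, q4, q5}.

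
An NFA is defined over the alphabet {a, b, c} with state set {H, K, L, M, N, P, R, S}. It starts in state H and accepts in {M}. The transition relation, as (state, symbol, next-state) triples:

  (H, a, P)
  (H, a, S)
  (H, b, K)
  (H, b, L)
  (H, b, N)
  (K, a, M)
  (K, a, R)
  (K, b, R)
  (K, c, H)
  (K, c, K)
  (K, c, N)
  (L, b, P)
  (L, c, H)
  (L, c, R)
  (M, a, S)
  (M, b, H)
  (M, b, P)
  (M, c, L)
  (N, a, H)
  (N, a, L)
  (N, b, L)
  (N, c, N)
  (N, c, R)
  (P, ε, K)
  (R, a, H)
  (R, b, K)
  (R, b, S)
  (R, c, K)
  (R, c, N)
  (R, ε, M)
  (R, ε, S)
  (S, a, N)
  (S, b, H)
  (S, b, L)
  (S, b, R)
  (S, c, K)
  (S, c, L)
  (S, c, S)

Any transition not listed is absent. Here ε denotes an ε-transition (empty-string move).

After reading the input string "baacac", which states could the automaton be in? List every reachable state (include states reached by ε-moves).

{H, K, L, M, N, R, S}

Start in {H}.
Read 'b': H→{K, L, N}; now {K, L, N}.
Read 'a': K→{M, R}, L→∅, N→{H, L}; union {H, L, M, R}; ε-closure = {H, L, M, R, S}.
Read 'a': H→{P, S}, L→∅, M→{S}, R→{H}, S→{N}; union {H, N, P, S}; ε-closure = {H, K, N, P, S}.
Read 'c': H→∅, K→{H, K, N}, N→{N, R}, P→∅, S→{K, L, S}; union {H, K, L, N, R, S}; ε-closure = {H, K, L, M, N, R, S}.
Read 'a': H→{P, S}, K→{M, R}, L→∅, M→{S}, N→{H, L}, R→{H}, S→{N}; union {H, L, M, N, P, R, S}; ε-closure = {H, K, L, M, N, P, R, S}.
Read 'c': H→∅, K→{H, K, N}, L→{H, R}, M→{L}, N→{N, R}, P→∅, R→{K, N}, S→{K, L, S}; union {H, K, L, N, R, S}; ε-closure = {H, K, L, M, N, R, S}.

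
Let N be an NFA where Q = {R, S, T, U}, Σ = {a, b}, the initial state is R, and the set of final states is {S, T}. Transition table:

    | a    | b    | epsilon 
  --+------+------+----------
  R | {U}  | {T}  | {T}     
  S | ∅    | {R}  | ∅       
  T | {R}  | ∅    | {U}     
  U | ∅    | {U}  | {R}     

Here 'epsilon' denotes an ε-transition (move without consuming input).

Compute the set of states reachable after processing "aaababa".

{R, T, U}

Start: ε-closure({R}) = {R, T, U}.
Read 'a': R→{U}, T→{R}, U→∅; union {R, U}; ε-closure = {R, T, U}.
Read 'a': R→{U}, T→{R}, U→∅; union {R, U}; ε-closure = {R, T, U}.
Read 'a': R→{U}, T→{R}, U→∅; union {R, U}; ε-closure = {R, T, U}.
Read 'b': R→{T}, T→∅, U→{U}; union {T, U}; ε-closure = {R, T, U}.
Read 'a': R→{U}, T→{R}, U→∅; union {R, U}; ε-closure = {R, T, U}.
Read 'b': R→{T}, T→∅, U→{U}; union {T, U}; ε-closure = {R, T, U}.
Read 'a': R→{U}, T→{R}, U→∅; union {R, U}; ε-closure = {R, T, U}.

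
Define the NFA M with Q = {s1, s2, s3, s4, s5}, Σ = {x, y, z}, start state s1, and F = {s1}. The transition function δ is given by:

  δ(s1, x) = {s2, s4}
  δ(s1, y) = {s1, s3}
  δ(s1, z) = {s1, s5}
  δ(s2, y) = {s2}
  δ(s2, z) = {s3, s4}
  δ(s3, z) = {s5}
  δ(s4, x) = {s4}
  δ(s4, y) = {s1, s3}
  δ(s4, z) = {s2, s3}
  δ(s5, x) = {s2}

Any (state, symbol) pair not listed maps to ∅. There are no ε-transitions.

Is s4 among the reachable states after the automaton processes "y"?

No

Start in {s1}.
Read 'y': s1→{s1, s3}; now {s1, s3}.
State s4 is not in {s1, s3}.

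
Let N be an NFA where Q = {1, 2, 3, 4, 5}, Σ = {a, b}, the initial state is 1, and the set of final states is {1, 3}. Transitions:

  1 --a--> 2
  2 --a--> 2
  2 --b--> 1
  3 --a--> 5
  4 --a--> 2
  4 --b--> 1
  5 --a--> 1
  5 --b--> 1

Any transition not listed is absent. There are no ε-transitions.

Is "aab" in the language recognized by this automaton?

Yes

Start in {1}.
Read 'a': {1} → {2}.
Read 'a': {2} → {2}.
Read 'b': {2} → {1}.
The final set {1} contains the accepting state 1.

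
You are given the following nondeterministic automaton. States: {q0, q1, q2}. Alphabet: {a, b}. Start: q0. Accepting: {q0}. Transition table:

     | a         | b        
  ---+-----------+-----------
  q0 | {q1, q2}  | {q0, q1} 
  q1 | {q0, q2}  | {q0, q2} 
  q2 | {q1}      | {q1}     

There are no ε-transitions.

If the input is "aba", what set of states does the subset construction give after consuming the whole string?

Start in {q0}.
Read 'a': q0→{q1, q2}; now {q1, q2}.
Read 'b': q1→{q0, q2}, q2→{q1}; now {q0, q1, q2}.
Read 'a': q0→{q1, q2}, q1→{q0, q2}, q2→{q1}; now {q0, q1, q2}.

{q0, q1, q2}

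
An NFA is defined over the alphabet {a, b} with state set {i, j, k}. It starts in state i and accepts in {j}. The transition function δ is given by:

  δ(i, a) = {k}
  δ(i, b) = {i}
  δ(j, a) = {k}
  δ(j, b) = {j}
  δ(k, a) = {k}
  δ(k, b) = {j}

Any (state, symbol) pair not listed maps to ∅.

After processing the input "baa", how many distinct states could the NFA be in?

Start in {i}.
Read 'b': i→{i}; now {i}.
Read 'a': i→{k}; now {k}.
Read 'a': k→{k}; now {k}.
That set has 1 state.

1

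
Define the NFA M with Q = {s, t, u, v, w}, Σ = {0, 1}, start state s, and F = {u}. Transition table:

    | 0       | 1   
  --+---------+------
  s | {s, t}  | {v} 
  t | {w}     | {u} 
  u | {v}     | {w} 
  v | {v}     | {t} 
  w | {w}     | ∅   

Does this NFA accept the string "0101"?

Start in {s}.
Read '0': {s} → {s, t}.
Read '1': {s, t} → {u, v}.
Read '0': {u, v} → {v}.
Read '1': {v} → {t}.
The final set {t} contains no accepting state.

No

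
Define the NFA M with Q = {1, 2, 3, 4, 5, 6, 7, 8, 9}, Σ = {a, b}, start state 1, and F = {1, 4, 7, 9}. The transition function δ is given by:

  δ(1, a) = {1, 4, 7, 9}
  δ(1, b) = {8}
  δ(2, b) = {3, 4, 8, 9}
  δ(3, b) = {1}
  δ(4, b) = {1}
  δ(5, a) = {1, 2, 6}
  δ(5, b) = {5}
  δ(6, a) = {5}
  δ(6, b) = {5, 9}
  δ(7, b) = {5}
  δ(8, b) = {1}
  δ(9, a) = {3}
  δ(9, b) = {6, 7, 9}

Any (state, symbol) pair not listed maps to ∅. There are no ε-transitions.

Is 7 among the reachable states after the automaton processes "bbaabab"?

Yes

Start in {1}.
Read 'b': {1} → {8}.
Read 'b': {8} → {1}.
Read 'a': {1} → {1, 4, 7, 9}.
Read 'a': {1, 4, 7, 9} → {1, 3, 4, 7, 9}.
Read 'b': {1, 3, 4, 7, 9} → {1, 5, 6, 7, 8, 9}.
Read 'a': {1, 5, 6, 7, 8, 9} → {1, 2, 3, 4, 5, 6, 7, 9}.
Read 'b': {1, 2, 3, 4, 5, 6, 7, 9} → {1, 3, 4, 5, 6, 7, 8, 9}.
State 7 is in {1, 3, 4, 5, 6, 7, 8, 9}.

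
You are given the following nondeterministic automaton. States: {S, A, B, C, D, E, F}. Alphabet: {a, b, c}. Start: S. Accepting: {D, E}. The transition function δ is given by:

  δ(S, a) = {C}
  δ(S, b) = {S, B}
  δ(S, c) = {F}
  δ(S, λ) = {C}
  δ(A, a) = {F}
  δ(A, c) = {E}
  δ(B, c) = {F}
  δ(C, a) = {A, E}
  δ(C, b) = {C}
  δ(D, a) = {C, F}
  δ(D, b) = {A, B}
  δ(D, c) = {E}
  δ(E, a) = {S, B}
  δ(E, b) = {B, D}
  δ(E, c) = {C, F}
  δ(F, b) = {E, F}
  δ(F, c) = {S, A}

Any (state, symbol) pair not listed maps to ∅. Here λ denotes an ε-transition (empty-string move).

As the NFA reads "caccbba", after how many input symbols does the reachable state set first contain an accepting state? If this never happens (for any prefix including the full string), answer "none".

Start: ε-closure({S}) = {S, C}.
Read 'c': S→{F}, C→∅; now {F}.
Read 'a': F→∅; now ∅.
The set is empty and remains empty for the remaining 5 symbols.
No reachable set along the way intersects F.

none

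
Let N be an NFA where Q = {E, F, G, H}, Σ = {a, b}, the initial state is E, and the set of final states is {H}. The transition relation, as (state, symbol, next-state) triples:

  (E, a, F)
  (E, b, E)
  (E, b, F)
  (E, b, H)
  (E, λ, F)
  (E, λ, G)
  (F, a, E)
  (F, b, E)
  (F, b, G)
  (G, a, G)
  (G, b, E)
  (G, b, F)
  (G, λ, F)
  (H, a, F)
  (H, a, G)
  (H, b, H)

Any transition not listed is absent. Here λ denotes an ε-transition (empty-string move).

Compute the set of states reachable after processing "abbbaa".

Start: ε-closure({E}) = {E, F, G}.
Read 'a': E→{F}, F→{E}, G→{G}; now {E, F, G}.
Read 'b': E→{E, F, H}, F→{E, G}, G→{E, F}; now {E, F, G, H}.
Read 'b': E→{E, F, H}, F→{E, G}, G→{E, F}, H→{H}; now {E, F, G, H}.
Read 'b': E→{E, F, H}, F→{E, G}, G→{E, F}, H→{H}; now {E, F, G, H}.
Read 'a': E→{F}, F→{E}, G→{G}, H→{F, G}; now {E, F, G}.
Read 'a': E→{F}, F→{E}, G→{G}; now {E, F, G}.

{E, F, G}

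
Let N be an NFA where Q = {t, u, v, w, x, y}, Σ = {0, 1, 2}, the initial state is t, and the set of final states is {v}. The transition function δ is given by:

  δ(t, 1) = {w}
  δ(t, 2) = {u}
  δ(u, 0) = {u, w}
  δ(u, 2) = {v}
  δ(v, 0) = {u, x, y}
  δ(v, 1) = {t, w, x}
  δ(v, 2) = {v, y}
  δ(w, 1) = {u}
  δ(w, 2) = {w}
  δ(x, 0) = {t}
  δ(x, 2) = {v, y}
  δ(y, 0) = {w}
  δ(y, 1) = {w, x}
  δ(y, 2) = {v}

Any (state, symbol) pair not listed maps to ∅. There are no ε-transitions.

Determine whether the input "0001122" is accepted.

Start in {t}.
Read '0': {t} → ∅.
The set is empty and remains empty for the remaining 6 symbols.
The final set ∅ contains no accepting state.

No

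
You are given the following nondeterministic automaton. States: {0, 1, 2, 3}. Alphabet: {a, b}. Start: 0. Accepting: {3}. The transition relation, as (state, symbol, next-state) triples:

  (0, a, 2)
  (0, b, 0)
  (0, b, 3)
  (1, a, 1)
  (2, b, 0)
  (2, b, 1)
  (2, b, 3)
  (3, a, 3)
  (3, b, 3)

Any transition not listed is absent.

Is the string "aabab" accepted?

No

Start in {0}.
Read 'a': 0→{2}; now {2}.
Read 'a': 2→∅; now ∅.
The set is empty and remains empty for the remaining 3 symbols.
The final set ∅ contains no accepting state.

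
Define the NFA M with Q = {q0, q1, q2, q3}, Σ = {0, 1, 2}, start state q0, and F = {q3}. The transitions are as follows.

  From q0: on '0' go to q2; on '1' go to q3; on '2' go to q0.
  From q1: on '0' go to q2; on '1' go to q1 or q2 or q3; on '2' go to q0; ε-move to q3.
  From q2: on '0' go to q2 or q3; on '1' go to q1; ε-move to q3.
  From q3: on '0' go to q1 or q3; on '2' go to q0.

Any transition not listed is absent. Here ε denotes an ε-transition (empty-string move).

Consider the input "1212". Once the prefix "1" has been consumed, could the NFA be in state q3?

Yes

Start in {q0}.
Read '1': {q0} → {q3}.
State q3 is in {q3}.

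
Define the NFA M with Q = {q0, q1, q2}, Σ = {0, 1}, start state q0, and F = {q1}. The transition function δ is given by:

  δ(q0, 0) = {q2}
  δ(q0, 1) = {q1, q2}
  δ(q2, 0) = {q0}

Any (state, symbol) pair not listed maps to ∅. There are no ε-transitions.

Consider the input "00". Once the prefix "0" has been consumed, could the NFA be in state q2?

Yes

Start in {q0}.
Read '0': {q0} → {q2}.
State q2 is in {q2}.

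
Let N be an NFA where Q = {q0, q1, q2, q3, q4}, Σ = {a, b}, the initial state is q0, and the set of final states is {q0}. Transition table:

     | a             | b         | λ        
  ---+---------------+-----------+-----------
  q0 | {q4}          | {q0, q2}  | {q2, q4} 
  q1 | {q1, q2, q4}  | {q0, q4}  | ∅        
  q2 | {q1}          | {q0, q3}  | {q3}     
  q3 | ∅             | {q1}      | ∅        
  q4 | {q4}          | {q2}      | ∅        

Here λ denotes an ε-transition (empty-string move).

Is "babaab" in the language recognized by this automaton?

Start: ε-closure({q0}) = {q0, q2, q3, q4}.
Read 'b': q0→{q0, q2}, q2→{q0, q3}, q3→{q1}, q4→{q2}; union {q0, q1, q2, q3}; ε-closure = {q0, q1, q2, q3, q4}.
Read 'a': q0→{q4}, q1→{q1, q2, q4}, q2→{q1}, q3→∅, q4→{q4}; union {q1, q2, q4}; ε-closure = {q1, q2, q3, q4}.
Read 'b': q1→{q0, q4}, q2→{q0, q3}, q3→{q1}, q4→{q2}; now {q0, q1, q2, q3, q4}.
Read 'a': q0→{q4}, q1→{q1, q2, q4}, q2→{q1}, q3→∅, q4→{q4}; union {q1, q2, q4}; ε-closure = {q1, q2, q3, q4}.
Read 'a': q1→{q1, q2, q4}, q2→{q1}, q3→∅, q4→{q4}; union {q1, q2, q4}; ε-closure = {q1, q2, q3, q4}.
Read 'b': q1→{q0, q4}, q2→{q0, q3}, q3→{q1}, q4→{q2}; now {q0, q1, q2, q3, q4}.
The final set {q0, q1, q2, q3, q4} contains the accepting state q0.

Yes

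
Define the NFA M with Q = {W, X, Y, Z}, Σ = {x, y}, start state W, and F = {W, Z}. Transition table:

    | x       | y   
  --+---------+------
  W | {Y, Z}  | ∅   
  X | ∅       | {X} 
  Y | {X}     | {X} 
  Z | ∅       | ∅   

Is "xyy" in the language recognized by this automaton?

Start in {W}.
Read 'x': W→{Y, Z}; now {Y, Z}.
Read 'y': Y→{X}, Z→∅; now {X}.
Read 'y': X→{X}; now {X}.
The final set {X} contains no accepting state.

No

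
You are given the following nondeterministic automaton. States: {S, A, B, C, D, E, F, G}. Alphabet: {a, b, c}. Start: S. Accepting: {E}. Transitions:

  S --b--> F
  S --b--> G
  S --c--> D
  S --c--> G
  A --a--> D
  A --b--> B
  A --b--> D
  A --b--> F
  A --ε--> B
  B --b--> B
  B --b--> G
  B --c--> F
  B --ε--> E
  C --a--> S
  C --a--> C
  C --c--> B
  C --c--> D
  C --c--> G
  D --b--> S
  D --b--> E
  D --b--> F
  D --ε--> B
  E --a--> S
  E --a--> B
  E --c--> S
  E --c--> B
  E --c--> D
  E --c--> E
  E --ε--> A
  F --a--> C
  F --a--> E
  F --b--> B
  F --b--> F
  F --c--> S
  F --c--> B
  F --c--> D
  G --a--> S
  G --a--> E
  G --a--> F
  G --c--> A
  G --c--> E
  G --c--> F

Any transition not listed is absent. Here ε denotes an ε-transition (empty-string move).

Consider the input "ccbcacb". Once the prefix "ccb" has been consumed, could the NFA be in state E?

Yes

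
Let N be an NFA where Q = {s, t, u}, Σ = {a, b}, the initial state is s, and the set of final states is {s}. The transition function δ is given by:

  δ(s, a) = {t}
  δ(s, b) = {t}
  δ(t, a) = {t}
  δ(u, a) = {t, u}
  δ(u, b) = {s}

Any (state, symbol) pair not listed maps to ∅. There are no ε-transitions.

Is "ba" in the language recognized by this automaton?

Start in {s}.
Read 'b': s→{t}; now {t}.
Read 'a': t→{t}; now {t}.
The final set {t} contains no accepting state.

No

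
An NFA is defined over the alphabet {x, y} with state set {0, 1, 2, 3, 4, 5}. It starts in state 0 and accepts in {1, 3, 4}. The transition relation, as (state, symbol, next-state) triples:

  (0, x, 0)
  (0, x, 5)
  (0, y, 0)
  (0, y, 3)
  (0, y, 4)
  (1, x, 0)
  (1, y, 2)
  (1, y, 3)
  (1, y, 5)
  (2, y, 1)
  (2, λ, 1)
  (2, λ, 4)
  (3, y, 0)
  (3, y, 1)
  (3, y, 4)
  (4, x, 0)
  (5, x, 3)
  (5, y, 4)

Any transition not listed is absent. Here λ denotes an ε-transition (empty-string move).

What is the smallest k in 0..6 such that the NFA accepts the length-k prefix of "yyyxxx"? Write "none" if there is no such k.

Start in {0}.
Read 'y': 0→{0, 3, 4}; now {0, 3, 4}.
None of the earlier sets intersect F, but {0, 3, 4} does.

1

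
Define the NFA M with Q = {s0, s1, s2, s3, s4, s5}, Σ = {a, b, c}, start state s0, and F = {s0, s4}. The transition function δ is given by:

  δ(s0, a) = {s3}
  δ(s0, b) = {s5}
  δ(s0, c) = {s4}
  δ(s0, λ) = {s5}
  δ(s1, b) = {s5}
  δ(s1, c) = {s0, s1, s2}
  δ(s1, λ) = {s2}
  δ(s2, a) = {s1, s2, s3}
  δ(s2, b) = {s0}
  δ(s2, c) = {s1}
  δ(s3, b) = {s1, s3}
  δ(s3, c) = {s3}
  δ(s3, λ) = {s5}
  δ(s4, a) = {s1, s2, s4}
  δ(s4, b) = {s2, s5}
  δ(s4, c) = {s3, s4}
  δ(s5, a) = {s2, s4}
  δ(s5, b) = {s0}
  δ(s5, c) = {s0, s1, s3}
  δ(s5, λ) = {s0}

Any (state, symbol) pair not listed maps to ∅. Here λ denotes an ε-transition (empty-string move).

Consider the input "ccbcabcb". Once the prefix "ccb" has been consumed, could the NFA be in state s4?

Start: ε-closure({s0}) = {s0, s5}.
Read 'c': s0→{s4}, s5→{s0, s1, s3}; union {s0, s1, s3, s4}; ε-closure = {s0, s1, s2, s3, s4, s5}.
Read 'c': s0→{s4}, s1→{s0, s1, s2}, s2→{s1}, s3→{s3}, s4→{s3, s4}, s5→{s0, s1, s3}; union {s0, s1, s2, s3, s4}; ε-closure = {s0, s1, s2, s3, s4, s5}.
Read 'b': s0→{s5}, s1→{s5}, s2→{s0}, s3→{s1, s3}, s4→{s2, s5}, s5→{s0}; now {s0, s1, s2, s3, s5}.
State s4 is not in {s0, s1, s2, s3, s5}.

No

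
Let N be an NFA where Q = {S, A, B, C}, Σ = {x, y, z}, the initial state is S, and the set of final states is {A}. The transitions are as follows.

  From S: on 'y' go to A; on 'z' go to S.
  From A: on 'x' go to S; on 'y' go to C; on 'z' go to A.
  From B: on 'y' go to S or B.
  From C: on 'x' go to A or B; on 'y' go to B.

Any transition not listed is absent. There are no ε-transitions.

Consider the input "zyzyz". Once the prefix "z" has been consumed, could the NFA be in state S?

Yes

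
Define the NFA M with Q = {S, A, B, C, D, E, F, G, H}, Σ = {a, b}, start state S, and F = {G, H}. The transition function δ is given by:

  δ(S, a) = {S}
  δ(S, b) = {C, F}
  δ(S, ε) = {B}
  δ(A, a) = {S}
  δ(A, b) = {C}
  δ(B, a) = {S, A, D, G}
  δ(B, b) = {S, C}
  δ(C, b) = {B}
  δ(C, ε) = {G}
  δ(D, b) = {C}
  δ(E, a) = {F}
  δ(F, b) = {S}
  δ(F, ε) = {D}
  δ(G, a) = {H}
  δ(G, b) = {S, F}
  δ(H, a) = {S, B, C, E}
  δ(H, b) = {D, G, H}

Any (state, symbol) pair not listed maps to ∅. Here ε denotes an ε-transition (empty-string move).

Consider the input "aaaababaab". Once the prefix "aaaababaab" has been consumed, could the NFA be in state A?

No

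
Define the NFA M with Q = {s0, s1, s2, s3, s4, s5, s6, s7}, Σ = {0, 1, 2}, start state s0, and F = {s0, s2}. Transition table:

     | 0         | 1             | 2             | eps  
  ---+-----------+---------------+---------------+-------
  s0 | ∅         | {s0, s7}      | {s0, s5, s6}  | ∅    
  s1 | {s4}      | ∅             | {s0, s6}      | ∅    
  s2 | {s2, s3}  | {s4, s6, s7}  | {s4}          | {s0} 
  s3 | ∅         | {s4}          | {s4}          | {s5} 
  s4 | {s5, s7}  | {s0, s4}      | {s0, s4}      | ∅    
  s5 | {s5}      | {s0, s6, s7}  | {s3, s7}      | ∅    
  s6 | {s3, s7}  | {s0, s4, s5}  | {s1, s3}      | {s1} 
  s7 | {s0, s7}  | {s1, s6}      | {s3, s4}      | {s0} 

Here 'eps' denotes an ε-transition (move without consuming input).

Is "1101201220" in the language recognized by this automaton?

Yes

Start in {s0}.
Read '1': {s0} → {s0, s7}.
Read '1': {s0, s7} → {s0, s1, s6, s7}.
Read '0': {s0, s1, s6, s7} → {s0, s3, s4, s5, s7}.
Read '1': {s0, s3, s4, s5, s7} → {s0, s1, s4, s6, s7}.
Read '2': {s0, s1, s4, s6, s7} → {s0, s1, s3, s4, s5, s6}.
Read '0': {s0, s1, s3, s4, s5, s6} → {s0, s3, s4, s5, s7}.
Read '1': {s0, s3, s4, s5, s7} → {s0, s1, s4, s6, s7}.
Read '2': {s0, s1, s4, s6, s7} → {s0, s1, s3, s4, s5, s6}.
Read '2': {s0, s1, s3, s4, s5, s6} → {s0, s1, s3, s4, s5, s6, s7}.
Read '0': {s0, s1, s3, s4, s5, s6, s7} → {s0, s3, s4, s5, s7}.
The final set {s0, s3, s4, s5, s7} contains the accepting state s0.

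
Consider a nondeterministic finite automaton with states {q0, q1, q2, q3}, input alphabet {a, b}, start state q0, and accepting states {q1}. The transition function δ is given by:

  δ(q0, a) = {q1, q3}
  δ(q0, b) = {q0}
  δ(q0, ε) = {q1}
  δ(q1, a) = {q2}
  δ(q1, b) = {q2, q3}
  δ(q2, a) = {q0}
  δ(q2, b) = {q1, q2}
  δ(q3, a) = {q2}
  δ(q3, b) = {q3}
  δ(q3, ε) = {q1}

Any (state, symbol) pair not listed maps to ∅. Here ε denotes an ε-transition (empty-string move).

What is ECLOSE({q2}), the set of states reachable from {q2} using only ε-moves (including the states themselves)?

Begin with {q2}.
No ε-moves leave this set, so the closure equals the set itself.

{q2}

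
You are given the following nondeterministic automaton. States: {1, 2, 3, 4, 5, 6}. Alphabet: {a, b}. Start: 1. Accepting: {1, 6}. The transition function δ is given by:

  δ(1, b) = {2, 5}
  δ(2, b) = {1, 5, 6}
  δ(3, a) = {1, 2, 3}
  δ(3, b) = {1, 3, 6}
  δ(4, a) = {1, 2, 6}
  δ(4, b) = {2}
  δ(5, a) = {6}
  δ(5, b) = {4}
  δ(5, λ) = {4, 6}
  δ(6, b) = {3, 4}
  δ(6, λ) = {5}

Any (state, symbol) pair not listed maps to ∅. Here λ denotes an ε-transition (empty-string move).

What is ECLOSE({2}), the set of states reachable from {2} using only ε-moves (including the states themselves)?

{2}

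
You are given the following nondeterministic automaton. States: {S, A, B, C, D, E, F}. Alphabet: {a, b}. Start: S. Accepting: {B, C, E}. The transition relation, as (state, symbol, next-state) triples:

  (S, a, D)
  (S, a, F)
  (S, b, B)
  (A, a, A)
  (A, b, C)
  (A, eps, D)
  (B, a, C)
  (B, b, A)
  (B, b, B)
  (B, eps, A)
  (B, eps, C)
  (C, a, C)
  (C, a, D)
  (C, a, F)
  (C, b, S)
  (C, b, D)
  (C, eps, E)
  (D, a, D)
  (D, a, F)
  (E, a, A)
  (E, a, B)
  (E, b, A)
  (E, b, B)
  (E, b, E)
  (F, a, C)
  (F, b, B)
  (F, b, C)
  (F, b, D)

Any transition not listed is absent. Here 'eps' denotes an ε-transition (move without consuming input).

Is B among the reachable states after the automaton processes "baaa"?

Yes

Start in {S}.
Read 'b': {S} → {A, B, C, D, E}.
Read 'a': {A, B, C, D, E} → {A, B, C, D, E, F}.
Read 'a': {A, B, C, D, E, F} → {A, B, C, D, E, F}.
Read 'a': {A, B, C, D, E, F} → {A, B, C, D, E, F}.
State B is in {A, B, C, D, E, F}.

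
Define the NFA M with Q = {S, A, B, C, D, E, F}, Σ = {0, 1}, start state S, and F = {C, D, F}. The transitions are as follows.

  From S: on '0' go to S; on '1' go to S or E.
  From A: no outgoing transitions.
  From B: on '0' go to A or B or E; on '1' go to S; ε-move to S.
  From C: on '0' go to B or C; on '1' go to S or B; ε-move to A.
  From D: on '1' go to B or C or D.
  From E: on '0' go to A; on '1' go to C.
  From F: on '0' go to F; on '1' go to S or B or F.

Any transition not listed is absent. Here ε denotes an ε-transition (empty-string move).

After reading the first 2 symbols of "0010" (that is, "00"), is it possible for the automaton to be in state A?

No

Start in {S}.
Read '0': {S} → {S}.
Read '0': {S} → {S}.
State A is not in {S}.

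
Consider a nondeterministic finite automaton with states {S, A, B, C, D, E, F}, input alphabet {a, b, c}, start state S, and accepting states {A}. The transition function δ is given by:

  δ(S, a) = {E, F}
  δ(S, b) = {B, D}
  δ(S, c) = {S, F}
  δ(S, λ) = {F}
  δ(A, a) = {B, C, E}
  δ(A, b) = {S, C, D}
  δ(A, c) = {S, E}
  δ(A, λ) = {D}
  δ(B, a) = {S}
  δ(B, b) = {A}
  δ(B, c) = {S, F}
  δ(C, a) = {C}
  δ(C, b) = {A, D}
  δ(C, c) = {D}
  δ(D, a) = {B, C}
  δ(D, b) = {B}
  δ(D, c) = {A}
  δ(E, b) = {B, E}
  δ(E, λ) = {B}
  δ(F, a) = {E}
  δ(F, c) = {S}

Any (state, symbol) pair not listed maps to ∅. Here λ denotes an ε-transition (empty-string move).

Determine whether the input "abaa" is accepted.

Start: ε-closure({S}) = {S, F}.
Read 'a': {S, F} → {B, E, F}.
Read 'b': {B, E, F} → {A, B, D, E}.
Read 'a': {A, B, D, E} → {S, B, C, E, F}.
Read 'a': {S, B, C, E, F} → {S, B, C, E, F}.
The final set {S, B, C, E, F} contains no accepting state.

No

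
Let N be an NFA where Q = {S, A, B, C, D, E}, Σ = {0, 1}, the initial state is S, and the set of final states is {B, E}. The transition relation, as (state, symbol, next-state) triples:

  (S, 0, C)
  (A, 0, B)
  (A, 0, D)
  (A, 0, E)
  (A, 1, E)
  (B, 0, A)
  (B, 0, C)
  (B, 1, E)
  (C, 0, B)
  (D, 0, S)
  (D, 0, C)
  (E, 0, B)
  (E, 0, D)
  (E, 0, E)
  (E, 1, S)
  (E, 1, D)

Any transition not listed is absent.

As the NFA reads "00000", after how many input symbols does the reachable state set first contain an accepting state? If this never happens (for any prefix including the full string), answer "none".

2

Start in {S}.
Read '0': {S} → {C}.
Read '0': {C} → {B}.
None of the earlier sets intersect F, but {B} does.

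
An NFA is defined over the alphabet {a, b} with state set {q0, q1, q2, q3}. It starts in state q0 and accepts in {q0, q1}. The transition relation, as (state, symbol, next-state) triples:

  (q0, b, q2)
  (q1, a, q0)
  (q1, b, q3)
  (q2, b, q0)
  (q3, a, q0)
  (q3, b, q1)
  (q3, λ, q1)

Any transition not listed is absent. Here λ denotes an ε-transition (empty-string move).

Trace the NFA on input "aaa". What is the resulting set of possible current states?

Start in {q0}.
Read 'a': {q0} → ∅.
The set is empty and remains empty for the remaining 2 symbols.

∅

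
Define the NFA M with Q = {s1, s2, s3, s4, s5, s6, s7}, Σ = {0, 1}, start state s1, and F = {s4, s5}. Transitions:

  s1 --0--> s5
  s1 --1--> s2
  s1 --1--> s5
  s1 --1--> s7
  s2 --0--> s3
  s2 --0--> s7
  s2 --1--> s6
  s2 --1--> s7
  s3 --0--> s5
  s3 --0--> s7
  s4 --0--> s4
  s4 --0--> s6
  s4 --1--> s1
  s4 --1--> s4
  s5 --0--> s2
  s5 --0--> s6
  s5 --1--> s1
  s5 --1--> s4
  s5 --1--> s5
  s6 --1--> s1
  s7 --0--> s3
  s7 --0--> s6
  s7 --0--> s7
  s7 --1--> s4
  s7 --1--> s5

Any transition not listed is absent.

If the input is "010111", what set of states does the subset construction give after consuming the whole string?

{s1, s2, s4, s5, s6, s7}

Start in {s1}.
Read '0': {s1} → {s5}.
Read '1': {s5} → {s1, s4, s5}.
Read '0': {s1, s4, s5} → {s2, s4, s5, s6}.
Read '1': {s2, s4, s5, s6} → {s1, s4, s5, s6, s7}.
Read '1': {s1, s4, s5, s6, s7} → {s1, s2, s4, s5, s7}.
Read '1': {s1, s2, s4, s5, s7} → {s1, s2, s4, s5, s6, s7}.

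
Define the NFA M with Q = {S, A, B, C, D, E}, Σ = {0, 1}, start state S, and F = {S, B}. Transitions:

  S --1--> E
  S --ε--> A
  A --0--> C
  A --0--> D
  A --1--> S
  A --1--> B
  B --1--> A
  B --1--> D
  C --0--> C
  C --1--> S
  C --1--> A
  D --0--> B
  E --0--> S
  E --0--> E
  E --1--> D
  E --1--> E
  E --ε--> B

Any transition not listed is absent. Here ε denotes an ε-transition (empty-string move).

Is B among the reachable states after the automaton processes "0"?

No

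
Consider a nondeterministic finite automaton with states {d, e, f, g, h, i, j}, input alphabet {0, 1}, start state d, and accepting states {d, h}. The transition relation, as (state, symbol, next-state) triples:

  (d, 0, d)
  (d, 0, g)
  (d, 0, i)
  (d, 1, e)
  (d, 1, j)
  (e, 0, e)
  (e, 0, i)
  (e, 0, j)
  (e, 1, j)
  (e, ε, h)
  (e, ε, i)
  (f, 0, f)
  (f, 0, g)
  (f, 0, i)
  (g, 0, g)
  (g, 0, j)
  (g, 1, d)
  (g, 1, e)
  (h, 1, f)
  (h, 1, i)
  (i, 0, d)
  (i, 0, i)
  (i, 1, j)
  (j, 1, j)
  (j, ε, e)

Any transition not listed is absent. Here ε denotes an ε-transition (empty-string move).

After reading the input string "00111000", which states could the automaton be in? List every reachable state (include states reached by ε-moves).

{d, e, f, g, h, i, j}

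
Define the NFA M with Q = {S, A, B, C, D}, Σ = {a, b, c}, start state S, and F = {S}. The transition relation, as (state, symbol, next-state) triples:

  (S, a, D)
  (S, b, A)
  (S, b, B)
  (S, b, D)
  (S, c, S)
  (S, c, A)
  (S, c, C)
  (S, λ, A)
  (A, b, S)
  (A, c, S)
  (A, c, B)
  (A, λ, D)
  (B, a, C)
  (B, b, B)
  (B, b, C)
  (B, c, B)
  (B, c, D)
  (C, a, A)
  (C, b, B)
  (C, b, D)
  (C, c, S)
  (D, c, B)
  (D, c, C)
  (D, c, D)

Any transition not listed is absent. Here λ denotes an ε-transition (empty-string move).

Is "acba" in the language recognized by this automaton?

No

Start: ε-closure({S}) = {S, A, D}.
Read 'a': {S, A, D} → {D}.
Read 'c': {D} → {B, C, D}.
Read 'b': {B, C, D} → {B, C, D}.
Read 'a': {B, C, D} → {A, C, D}.
The final set {A, C, D} contains no accepting state.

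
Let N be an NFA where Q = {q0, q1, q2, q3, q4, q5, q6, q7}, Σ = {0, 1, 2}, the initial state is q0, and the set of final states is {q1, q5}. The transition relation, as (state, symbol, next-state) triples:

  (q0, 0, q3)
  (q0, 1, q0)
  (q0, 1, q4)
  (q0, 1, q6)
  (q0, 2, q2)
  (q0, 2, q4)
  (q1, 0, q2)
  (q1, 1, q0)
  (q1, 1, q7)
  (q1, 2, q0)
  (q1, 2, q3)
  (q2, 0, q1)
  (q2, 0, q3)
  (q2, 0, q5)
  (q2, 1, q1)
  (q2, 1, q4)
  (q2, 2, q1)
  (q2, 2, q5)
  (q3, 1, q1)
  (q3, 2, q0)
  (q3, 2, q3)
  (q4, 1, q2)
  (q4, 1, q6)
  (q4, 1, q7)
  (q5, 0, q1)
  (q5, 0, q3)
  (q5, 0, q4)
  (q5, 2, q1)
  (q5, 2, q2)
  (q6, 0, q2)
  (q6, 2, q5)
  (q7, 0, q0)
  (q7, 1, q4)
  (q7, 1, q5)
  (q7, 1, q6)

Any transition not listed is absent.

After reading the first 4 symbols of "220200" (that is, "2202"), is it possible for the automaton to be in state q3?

Yes

Start in {q0}.
Read '2': q0→{q2, q4}; now {q2, q4}.
Read '2': q2→{q1, q5}, q4→∅; now {q1, q5}.
Read '0': q1→{q2}, q5→{q1, q3, q4}; now {q1, q2, q3, q4}.
Read '2': q1→{q0, q3}, q2→{q1, q5}, q3→{q0, q3}, q4→∅; now {q0, q1, q3, q5}.
State q3 is in {q0, q1, q3, q5}.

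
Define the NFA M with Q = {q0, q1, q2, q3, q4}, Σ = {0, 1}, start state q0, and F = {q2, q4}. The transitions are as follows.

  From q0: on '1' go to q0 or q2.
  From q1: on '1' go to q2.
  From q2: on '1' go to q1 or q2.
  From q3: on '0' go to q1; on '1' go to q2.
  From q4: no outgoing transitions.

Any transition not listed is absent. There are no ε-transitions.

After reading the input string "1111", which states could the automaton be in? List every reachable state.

{q0, q1, q2}

Start in {q0}.
Read '1': q0→{q0, q2}; now {q0, q2}.
Read '1': q0→{q0, q2}, q2→{q1, q2}; now {q0, q1, q2}.
Read '1': q0→{q0, q2}, q1→{q2}, q2→{q1, q2}; now {q0, q1, q2}.
Read '1': q0→{q0, q2}, q1→{q2}, q2→{q1, q2}; now {q0, q1, q2}.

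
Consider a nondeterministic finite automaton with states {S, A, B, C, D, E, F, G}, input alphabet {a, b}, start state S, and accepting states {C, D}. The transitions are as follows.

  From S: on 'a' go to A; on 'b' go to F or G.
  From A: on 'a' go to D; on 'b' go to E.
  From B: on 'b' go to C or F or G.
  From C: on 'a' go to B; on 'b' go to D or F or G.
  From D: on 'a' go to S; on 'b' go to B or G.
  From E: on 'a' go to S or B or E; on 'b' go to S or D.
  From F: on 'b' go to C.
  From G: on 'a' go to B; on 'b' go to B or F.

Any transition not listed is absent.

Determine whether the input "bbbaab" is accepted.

Start in {S}.
Read 'b': {S} → {F, G}.
Read 'b': {F, G} → {B, C, F}.
Read 'b': {B, C, F} → {C, D, F, G}.
Read 'a': {C, D, F, G} → {S, B}.
Read 'a': {S, B} → {A}.
Read 'b': {A} → {E}.
The final set {E} contains no accepting state.

No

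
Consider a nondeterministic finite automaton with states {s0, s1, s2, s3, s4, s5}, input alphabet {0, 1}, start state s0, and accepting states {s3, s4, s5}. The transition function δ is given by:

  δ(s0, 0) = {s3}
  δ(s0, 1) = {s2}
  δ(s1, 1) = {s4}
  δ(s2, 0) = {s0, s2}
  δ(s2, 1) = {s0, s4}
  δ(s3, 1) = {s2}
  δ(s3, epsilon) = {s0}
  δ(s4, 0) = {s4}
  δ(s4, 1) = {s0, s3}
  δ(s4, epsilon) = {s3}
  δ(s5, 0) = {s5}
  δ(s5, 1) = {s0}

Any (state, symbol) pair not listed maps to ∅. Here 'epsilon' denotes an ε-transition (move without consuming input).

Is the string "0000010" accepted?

No

Start in {s0}.
Read '0': {s0} → {s0, s3}.
Read '0': {s0, s3} → {s0, s3}.
Read '0': {s0, s3} → {s0, s3}.
Read '0': {s0, s3} → {s0, s3}.
Read '0': {s0, s3} → {s0, s3}.
Read '1': {s0, s3} → {s2}.
Read '0': {s2} → {s0, s2}.
The final set {s0, s2} contains no accepting state.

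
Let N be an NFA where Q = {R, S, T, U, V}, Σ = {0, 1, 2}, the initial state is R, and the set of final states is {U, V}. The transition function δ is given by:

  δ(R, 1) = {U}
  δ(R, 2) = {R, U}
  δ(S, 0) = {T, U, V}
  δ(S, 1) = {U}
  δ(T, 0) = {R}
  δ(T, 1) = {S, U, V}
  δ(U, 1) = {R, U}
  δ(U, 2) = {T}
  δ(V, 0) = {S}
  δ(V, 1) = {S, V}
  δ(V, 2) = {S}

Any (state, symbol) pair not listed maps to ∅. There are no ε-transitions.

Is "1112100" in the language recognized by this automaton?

Start in {R}.
Read '1': {R} → {U}.
Read '1': {U} → {R, U}.
Read '1': {R, U} → {R, U}.
Read '2': {R, U} → {R, T, U}.
Read '1': {R, T, U} → {R, S, U, V}.
Read '0': {R, S, U, V} → {S, T, U, V}.
Read '0': {S, T, U, V} → {R, S, T, U, V}.
The final set {R, S, T, U, V} contains the accepting states U, V.

Yes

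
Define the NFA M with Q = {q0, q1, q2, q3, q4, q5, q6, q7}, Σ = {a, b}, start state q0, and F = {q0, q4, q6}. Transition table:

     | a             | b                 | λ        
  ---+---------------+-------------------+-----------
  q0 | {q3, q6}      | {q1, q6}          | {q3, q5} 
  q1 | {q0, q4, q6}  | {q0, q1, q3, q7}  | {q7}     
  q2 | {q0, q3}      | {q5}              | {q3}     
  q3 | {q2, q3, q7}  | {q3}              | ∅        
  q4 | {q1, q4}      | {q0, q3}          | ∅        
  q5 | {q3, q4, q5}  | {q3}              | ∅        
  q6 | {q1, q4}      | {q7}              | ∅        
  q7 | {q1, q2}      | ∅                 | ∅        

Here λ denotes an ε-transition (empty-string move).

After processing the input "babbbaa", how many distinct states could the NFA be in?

8

Start: ε-closure({q0}) = {q0, q3, q5}.
Read 'b': {q0, q3, q5} → {q1, q3, q6, q7}.
Read 'a': {q1, q3, q6, q7} → {q0, q1, q2, q3, q4, q5, q6, q7}.
Read 'b': {q0, q1, q2, q3, q4, q5, q6, q7} → {q0, q1, q3, q5, q6, q7}.
Read 'b': {q0, q1, q3, q5, q6, q7} → {q0, q1, q3, q5, q6, q7}.
Read 'b': {q0, q1, q3, q5, q6, q7} → {q0, q1, q3, q5, q6, q7}.
Read 'a': {q0, q1, q3, q5, q6, q7} → {q0, q1, q2, q3, q4, q5, q6, q7}.
Read 'a': {q0, q1, q2, q3, q4, q5, q6, q7} → {q0, q1, q2, q3, q4, q5, q6, q7}.
That set has 8 states.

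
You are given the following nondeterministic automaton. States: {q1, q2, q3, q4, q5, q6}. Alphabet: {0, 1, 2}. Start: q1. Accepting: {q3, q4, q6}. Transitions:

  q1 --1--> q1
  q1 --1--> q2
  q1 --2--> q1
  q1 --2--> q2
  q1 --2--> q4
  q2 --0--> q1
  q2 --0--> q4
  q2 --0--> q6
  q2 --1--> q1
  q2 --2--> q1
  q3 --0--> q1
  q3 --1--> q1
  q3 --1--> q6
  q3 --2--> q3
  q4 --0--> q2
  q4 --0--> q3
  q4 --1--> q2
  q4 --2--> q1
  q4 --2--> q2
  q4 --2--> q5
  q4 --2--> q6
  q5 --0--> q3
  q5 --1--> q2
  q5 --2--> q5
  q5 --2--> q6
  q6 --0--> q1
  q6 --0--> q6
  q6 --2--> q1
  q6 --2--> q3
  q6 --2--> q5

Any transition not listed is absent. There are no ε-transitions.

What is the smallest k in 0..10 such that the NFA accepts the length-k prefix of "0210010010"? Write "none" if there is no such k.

Start in {q1}.
Read '0': {q1} → ∅.
The set is empty and remains empty for the remaining 9 symbols.
No reachable set along the way intersects F.

none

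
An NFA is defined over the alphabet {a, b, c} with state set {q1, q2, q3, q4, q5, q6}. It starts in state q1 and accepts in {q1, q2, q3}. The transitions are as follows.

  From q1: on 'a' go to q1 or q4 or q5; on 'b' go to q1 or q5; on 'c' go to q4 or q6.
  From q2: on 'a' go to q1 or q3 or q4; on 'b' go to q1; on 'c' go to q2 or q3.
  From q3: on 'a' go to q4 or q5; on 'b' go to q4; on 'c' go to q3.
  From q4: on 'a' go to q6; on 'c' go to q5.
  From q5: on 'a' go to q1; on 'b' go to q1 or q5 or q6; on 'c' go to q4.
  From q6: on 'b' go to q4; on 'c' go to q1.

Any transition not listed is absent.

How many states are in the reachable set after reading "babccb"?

Start in {q1}.
Read 'b': q1→{q1, q5}; now {q1, q5}.
Read 'a': q1→{q1, q4, q5}, q5→{q1}; now {q1, q4, q5}.
Read 'b': q1→{q1, q5}, q4→∅, q5→{q1, q5, q6}; now {q1, q5, q6}.
Read 'c': q1→{q4, q6}, q5→{q4}, q6→{q1}; now {q1, q4, q6}.
Read 'c': q1→{q4, q6}, q4→{q5}, q6→{q1}; now {q1, q4, q5, q6}.
Read 'b': q1→{q1, q5}, q4→∅, q5→{q1, q5, q6}, q6→{q4}; now {q1, q4, q5, q6}.
That set has 4 states.

4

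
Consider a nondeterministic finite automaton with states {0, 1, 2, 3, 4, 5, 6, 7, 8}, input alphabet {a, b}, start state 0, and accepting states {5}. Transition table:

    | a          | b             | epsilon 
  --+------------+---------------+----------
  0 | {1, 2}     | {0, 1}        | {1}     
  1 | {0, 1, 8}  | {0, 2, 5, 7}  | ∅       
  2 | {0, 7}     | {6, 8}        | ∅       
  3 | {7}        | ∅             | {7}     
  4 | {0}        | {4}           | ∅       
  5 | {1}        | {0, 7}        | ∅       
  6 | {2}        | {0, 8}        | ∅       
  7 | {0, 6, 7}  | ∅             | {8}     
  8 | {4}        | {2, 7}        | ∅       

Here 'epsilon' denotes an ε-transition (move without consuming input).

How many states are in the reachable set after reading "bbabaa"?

7

Start: ε-closure({0}) = {0, 1}.
Read 'b': 0→{0, 1}, 1→{0, 2, 5, 7}; union {0, 1, 2, 5, 7}; ε-closure = {0, 1, 2, 5, 7, 8}.
Read 'b': 0→{0, 1}, 1→{0, 2, 5, 7}, 2→{6, 8}, 5→{0, 7}, 7→∅, 8→{2, 7}; now {0, 1, 2, 5, 6, 7, 8}.
Read 'a': 0→{1, 2}, 1→{0, 1, 8}, 2→{0, 7}, 5→{1}, 6→{2}, 7→{0, 6, 7}, 8→{4}; now {0, 1, 2, 4, 6, 7, 8}.
Read 'b': 0→{0, 1}, 1→{0, 2, 5, 7}, 2→{6, 8}, 4→{4}, 6→{0, 8}, 7→∅, 8→{2, 7}; now {0, 1, 2, 4, 5, 6, 7, 8}.
Read 'a': 0→{1, 2}, 1→{0, 1, 8}, 2→{0, 7}, 4→{0}, 5→{1}, 6→{2}, 7→{0, 6, 7}, 8→{4}; now {0, 1, 2, 4, 6, 7, 8}.
Read 'a': 0→{1, 2}, 1→{0, 1, 8}, 2→{0, 7}, 4→{0}, 6→{2}, 7→{0, 6, 7}, 8→{4}; now {0, 1, 2, 4, 6, 7, 8}.
That set has 7 states.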